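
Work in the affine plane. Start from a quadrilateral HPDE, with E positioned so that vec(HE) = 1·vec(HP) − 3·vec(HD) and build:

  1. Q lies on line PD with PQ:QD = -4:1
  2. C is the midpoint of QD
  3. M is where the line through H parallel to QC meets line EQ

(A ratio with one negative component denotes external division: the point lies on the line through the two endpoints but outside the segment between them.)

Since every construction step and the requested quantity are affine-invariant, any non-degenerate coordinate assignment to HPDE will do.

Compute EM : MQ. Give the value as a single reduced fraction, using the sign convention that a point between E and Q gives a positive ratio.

EM:MQ = 2

Choose coordinates H = (0, 0), P = (1, 0), D = (0, 1), E = (1, -3).
1. Q lies on line PD with PQ:QD = -4:1 ⇒ Q = (-1/3, 4/3)
2. C is the midpoint of QD ⇒ C = (-1/6, 7/6)
3. M is where the line through H parallel to QC meets line EQ ⇒ M = (1/9, -1/9)
M = E + t·(Q−E) with t = 2/3, so EM:MQ = t:(1−t) = 2/3:1/3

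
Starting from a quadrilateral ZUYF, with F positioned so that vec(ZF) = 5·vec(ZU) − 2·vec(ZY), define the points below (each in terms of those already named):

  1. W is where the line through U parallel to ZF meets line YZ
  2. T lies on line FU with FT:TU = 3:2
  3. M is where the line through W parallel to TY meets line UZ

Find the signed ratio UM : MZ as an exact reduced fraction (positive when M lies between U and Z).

Choose coordinates Z = (0, 0), U = (1, 0), Y = (0, 1), F = (5, -2).
1. W is where the line through U parallel to ZF meets line YZ ⇒ W = (0, 2/5)
2. T lies on line FU with FT:TU = 3:2 ⇒ T = (13/5, -4/5)
3. M is where the line through W parallel to TY meets line UZ ⇒ M = (26/45, 0)
M = U + t·(Z−U) with t = 19/45, so UM:MZ = t:(1−t) = 19/45:26/45

UM:MZ = 19/26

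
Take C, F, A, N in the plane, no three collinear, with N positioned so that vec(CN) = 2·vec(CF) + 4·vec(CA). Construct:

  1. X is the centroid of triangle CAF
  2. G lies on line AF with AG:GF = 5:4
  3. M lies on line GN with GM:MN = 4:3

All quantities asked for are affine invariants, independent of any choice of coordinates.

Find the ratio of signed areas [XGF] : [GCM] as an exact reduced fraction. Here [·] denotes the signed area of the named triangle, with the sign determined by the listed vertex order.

[XGF]:[GCM] = 7/36

Assign C = (0, 0), F = (1, 0), A = (0, 1), N = (2, 4) — the answer is frame-independent, so this choice is without loss of generality.
1. X is the centroid of triangle CAF ⇒ X = (1/3, 1/3)
2. G lies on line AF with AG:GF = 5:4 ⇒ G = (5/9, 4/9)
3. M lies on line GN with GM:MN = 4:3 ⇒ M = (29/21, 52/21)
2·[XGF] = -4/27, 2·[GCM] = -16/21
[XGF]:[GCM] = -4/27:-16/21 = 7/36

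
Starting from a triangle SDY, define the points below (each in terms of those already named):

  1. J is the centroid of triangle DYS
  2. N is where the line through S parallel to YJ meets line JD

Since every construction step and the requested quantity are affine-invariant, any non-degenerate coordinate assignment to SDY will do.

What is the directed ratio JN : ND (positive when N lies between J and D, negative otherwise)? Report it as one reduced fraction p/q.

JN:ND = -1/2

Assign S = (0, 0), D = (1, 0), Y = (0, 1) — the answer is frame-independent, so this choice is without loss of generality.
1. J is the centroid of triangle DYS ⇒ J = (1/3, 1/3)
2. N is where the line through S parallel to YJ meets line JD ⇒ N = (-1/3, 2/3)
N = J + t·(D−J) with t = -1, so JN:ND = t:(1−t) = -1:2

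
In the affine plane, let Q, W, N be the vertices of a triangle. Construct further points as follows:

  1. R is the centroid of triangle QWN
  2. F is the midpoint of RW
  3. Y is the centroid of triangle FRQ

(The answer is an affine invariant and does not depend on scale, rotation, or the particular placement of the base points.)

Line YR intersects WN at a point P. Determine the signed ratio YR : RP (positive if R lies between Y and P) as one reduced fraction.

Assign Q = (0, 0), W = (1, 0), N = (0, 1) — the answer is frame-independent, so this choice is without loss of generality.
1. R is the centroid of triangle QWN ⇒ R = (1/3, 1/3)
2. F is the midpoint of RW ⇒ F = (2/3, 1/6)
3. Y is the centroid of triangle FRQ ⇒ Y = (1/3, 1/6)
line YR meets WN at P = (1/3, 2/3)
R = Y + t·(P−Y) with t = 1/3, so YR:RP = 1/3:2/3

YR:RP = 1/2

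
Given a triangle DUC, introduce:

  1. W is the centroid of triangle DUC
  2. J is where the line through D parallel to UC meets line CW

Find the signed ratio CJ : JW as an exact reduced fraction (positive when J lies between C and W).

CJ:JW = -3/2

Work in coordinates with D = (0, 0), U = (1, 0), C = (0, 1).
1. W is the centroid of triangle DUC ⇒ W = (1/3, 1/3)
2. J is where the line through D parallel to UC meets line CW ⇒ J = (1, -1)
J = C + t·(W−C) with t = 3, so CJ:JW = t:(1−t) = 3:-2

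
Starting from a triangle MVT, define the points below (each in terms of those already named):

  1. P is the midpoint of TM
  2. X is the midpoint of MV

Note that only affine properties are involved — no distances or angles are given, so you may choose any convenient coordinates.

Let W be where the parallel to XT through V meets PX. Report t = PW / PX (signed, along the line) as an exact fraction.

Assign M = (0, 0), V = (1, 0), T = (0, 1) — the answer is frame-independent, so this choice is without loss of generality.
1. P is the midpoint of TM ⇒ P = (0, 1/2)
2. X is the midpoint of MV ⇒ X = (1/2, 0)
through V parallel to XT: direction (-1/2, 1); meets PX at W = (3/2, -1)
W = P + t·(X−P) with t = 3

t = 3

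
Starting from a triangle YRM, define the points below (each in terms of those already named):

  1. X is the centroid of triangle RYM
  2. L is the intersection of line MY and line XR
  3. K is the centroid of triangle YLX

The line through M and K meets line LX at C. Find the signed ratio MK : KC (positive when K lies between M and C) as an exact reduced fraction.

MK:KC = -4

Assign Y = (0, 0), R = (1, 0), M = (0, 1) — the answer is frame-independent, so this choice is without loss of generality.
1. X is the centroid of triangle RYM ⇒ X = (1/3, 1/3)
2. L is the intersection of line MY and line XR ⇒ L = (0, 1/2)
3. K is the centroid of triangle YLX ⇒ K = (1/9, 5/18)
line MK meets LX at C = (1/12, 11/24)
K = M + t·(C−M) with t = 4/3, so MK:KC = 4/3:-1/3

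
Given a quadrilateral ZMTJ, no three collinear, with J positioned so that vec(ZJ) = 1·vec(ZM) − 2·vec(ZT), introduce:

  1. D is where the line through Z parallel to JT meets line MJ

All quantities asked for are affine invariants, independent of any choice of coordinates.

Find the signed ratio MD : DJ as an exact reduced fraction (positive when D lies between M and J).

MD:DJ = -3

Set Z = (0, 0), M = (1, 0), T = (0, 1), J = (1, -2); any affine frame gives the same invariant.
1. D is where the line through Z parallel to JT meets line MJ ⇒ D = (1, -3)
D = M + t·(J−M) with t = 3/2, so MD:DJ = t:(1−t) = 3/2:-1/2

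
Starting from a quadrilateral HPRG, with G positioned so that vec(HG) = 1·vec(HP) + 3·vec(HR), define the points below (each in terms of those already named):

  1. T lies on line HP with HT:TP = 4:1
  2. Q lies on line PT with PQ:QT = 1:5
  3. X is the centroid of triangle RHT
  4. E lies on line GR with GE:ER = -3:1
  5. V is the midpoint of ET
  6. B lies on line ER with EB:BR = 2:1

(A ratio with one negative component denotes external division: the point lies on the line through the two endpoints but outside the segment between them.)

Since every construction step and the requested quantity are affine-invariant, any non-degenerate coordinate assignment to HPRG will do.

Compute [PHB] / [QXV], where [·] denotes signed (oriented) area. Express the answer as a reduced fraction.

Work in coordinates with H = (0, 0), P = (1, 0), R = (0, 1), G = (1, 3).
1. T lies on line HP with HT:TP = 4:1 ⇒ T = (4/5, 0)
2. Q lies on line PT with PQ:QT = 1:5 ⇒ Q = (29/30, 0)
3. X is the centroid of triangle RHT ⇒ X = (4/15, 1/3)
4. E lies on line GR with GE:ER = -3:1 ⇒ E = (-1/2, 0)
5. V is the midpoint of ET ⇒ V = (3/20, 0)
6. B lies on line ER with EB:BR = 2:1 ⇒ B = (-1/6, 2/3)
2·[PHB] = -2/3, 2·[QXV] = 49/180
[PHB]:[QXV] = -2/3:49/180 = -120/49

[PHB]:[QXV] = -120/49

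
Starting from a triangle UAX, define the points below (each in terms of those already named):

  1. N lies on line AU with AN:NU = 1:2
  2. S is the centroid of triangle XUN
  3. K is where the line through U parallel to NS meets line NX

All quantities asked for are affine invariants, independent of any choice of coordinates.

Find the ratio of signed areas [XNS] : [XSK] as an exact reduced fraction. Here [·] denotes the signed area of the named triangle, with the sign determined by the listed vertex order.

[XNS]:[XSK] = -1/2

Work in coordinates with U = (0, 0), A = (1, 0), X = (0, 1).
1. N lies on line AU with AN:NU = 1:2 ⇒ N = (2/3, 0)
2. S is the centroid of triangle XUN ⇒ S = (2/9, 1/3)
3. K is where the line through U parallel to NS meets line NX ⇒ K = (4/3, -1)
2·[XNS] = -2/9, 2·[XSK] = 4/9
[XNS]:[XSK] = -2/9:4/9 = -1/2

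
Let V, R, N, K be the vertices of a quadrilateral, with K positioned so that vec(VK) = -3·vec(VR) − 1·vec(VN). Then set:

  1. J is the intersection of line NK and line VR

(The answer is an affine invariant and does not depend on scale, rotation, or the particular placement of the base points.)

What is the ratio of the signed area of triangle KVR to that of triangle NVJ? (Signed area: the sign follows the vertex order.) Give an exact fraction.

Choose coordinates V = (0, 0), R = (1, 0), N = (0, 1), K = (-3, -1).
1. J is the intersection of line NK and line VR ⇒ J = (-3/2, 0)
2·[KVR] = -1, 2·[NVJ] = -3/2
[KVR]:[NVJ] = -1:-3/2 = 2/3

[KVR]:[NVJ] = 2/3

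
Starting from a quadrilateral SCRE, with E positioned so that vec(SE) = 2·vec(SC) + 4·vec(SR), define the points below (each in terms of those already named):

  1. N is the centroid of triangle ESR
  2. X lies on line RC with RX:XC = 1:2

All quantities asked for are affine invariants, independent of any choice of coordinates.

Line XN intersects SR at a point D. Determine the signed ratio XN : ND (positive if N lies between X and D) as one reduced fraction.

Assign S = (0, 0), C = (1, 0), R = (0, 1), E = (2, 4) — the answer is frame-independent, so this choice is without loss of generality.
1. N is the centroid of triangle ESR ⇒ N = (2/3, 5/3)
2. X lies on line RC with RX:XC = 1:2 ⇒ X = (1/3, 2/3)
line XN meets SR at D = (0, -1/3)
N = X + t·(D−X) with t = -1, so XN:ND = -1:2

XN:ND = -1/2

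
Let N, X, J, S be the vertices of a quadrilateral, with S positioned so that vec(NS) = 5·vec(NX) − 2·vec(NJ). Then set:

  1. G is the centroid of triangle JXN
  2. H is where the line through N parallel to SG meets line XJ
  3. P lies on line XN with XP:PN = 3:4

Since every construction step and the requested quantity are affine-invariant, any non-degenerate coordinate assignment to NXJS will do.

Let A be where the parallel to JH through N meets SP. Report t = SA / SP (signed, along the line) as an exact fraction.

t = 21/17

Choose coordinates N = (0, 0), X = (1, 0), J = (0, 1), S = (5, -2).
1. G is the centroid of triangle JXN ⇒ G = (1/3, 1/3)
2. H is where the line through N parallel to SG meets line XJ ⇒ H = (2, -1)
3. P lies on line XN with XP:PN = 3:4 ⇒ P = (4/7, 0)
through N parallel to JH: direction (2, -2); meets SP at A = (-8/17, 8/17)
A = S + t·(P−S) with t = 21/17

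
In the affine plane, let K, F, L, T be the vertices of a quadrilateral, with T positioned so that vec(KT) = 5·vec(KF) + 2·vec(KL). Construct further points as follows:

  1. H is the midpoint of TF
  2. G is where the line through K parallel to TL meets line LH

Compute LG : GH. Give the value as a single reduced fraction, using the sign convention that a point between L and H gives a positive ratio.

LG:GH = -5/2

Assign K = (0, 0), F = (1, 0), L = (0, 1), T = (5, 2) — the answer is frame-independent, so this choice is without loss of generality.
1. H is the midpoint of TF ⇒ H = (3, 1)
2. G is where the line through K parallel to TL meets line LH ⇒ G = (5, 1)
G = L + t·(H−L) with t = 5/3, so LG:GH = t:(1−t) = 5/3:-2/3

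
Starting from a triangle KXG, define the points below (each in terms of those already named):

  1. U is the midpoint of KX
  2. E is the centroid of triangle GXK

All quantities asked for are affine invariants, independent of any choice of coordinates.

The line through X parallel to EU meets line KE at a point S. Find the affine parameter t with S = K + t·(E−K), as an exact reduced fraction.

Work in coordinates with K = (0, 0), X = (1, 0), G = (0, 1).
1. U is the midpoint of KX ⇒ U = (1/2, 0)
2. E is the centroid of triangle GXK ⇒ E = (1/3, 1/3)
through X parallel to EU: direction (1/6, -1/3); meets KE at S = (2/3, 2/3)
S = K + t·(E−K) with t = 2

t = 2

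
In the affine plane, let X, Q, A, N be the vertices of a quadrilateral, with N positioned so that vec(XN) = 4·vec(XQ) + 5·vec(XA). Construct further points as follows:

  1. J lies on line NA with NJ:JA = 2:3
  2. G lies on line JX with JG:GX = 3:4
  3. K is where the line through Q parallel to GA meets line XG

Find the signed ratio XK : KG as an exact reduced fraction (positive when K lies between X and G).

XK:KG = -11/27

Work in coordinates with X = (0, 0), Q = (1, 0), A = (0, 1), N = (4, 5).
1. J lies on line NA with NJ:JA = 2:3 ⇒ J = (12/5, 17/5)
2. G lies on line JX with JG:GX = 3:4 ⇒ G = (48/35, 68/35)
3. K is where the line through Q parallel to GA meets line XG ⇒ K = (-33/35, -187/140)
K = X + t·(G−X) with t = -11/16, so XK:KG = t:(1−t) = -11/16:27/16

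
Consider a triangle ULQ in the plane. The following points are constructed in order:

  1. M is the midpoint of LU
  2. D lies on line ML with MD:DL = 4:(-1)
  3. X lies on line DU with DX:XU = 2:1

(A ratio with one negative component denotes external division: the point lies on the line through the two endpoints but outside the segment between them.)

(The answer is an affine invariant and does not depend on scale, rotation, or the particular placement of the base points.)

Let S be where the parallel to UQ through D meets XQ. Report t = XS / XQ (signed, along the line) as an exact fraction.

t = -2

Choose coordinates U = (0, 0), L = (1, 0), Q = (0, 1).
1. M is the midpoint of LU ⇒ M = (1/2, 0)
2. D lies on line ML with MD:DL = 4:(-1) ⇒ D = (7/6, 0)
3. X lies on line DU with DX:XU = 2:1 ⇒ X = (7/18, 0)
through D parallel to UQ: direction (0, 1); meets XQ at S = (7/6, -2)
S = X + t·(Q−X) with t = -2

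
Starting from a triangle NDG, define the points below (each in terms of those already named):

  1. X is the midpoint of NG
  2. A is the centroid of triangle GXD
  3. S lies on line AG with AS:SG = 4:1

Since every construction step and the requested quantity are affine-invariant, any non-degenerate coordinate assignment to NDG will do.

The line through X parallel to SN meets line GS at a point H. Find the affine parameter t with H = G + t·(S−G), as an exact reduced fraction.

t = 1/2

Assign N = (0, 0), D = (1, 0), G = (0, 1) — the answer is frame-independent, so this choice is without loss of generality.
1. X is the midpoint of NG ⇒ X = (0, 1/2)
2. A is the centroid of triangle GXD ⇒ A = (1/3, 1/2)
3. S lies on line AG with AS:SG = 4:1 ⇒ S = (1/15, 9/10)
through X parallel to SN: direction (-1/15, -9/10); meets GS at H = (1/30, 19/20)
H = G + t·(S−G) with t = 1/2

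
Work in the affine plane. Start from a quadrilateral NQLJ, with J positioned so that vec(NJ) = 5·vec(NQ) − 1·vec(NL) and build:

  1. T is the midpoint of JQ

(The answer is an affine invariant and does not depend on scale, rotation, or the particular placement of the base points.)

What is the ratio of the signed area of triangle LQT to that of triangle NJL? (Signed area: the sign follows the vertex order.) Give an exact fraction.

Set N = (0, 0), Q = (1, 0), L = (0, 1), J = (5, -1); any affine frame gives the same invariant.
1. T is the midpoint of JQ ⇒ T = (3, -1/2)
2·[LQT] = 3/2, 2·[NJL] = 5
[LQT]:[NJL] = 3/2:5 = 3/10

[LQT]:[NJL] = 3/10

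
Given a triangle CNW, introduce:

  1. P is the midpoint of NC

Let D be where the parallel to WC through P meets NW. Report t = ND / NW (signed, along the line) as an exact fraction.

Work in coordinates with C = (0, 0), N = (1, 0), W = (0, 1).
1. P is the midpoint of NC ⇒ P = (1/2, 0)
through P parallel to WC: direction (0, -1); meets NW at D = (1/2, 1/2)
D = N + t·(W−N) with t = 1/2

t = 1/2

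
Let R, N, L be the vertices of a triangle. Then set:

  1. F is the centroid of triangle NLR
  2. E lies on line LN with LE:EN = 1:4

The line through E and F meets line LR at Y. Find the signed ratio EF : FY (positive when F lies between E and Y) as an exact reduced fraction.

Choose coordinates R = (0, 0), N = (1, 0), L = (0, 1).
1. F is the centroid of triangle NLR ⇒ F = (1/3, 1/3)
2. E lies on line LN with LE:EN = 1:4 ⇒ E = (1/5, 4/5)
line EF meets LR at Y = (0, 3/2)
F = E + t·(Y−E) with t = -2/3, so EF:FY = -2/3:5/3

EF:FY = -2/5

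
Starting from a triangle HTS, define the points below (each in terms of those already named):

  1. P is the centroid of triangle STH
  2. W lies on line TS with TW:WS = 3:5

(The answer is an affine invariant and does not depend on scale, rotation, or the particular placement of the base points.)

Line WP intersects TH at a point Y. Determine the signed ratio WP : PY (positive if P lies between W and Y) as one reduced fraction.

Choose coordinates H = (0, 0), T = (1, 0), S = (0, 1).
1. P is the centroid of triangle STH ⇒ P = (1/3, 1/3)
2. W lies on line TS with TW:WS = 3:5 ⇒ W = (5/8, 3/8)
line WP meets TH at Y = (-2, 0)
P = W + t·(Y−W) with t = 1/9, so WP:PY = 1/9:8/9

WP:PY = 1/8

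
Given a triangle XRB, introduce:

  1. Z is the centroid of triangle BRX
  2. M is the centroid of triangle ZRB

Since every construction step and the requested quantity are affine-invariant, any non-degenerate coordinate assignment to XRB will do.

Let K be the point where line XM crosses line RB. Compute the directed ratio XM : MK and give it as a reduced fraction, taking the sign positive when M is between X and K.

XM:MK = 8

Choose coordinates X = (0, 0), R = (1, 0), B = (0, 1).
1. Z is the centroid of triangle BRX ⇒ Z = (1/3, 1/3)
2. M is the centroid of triangle ZRB ⇒ M = (4/9, 4/9)
line XM meets RB at K = (1/2, 1/2)
M = X + t·(K−X) with t = 8/9, so XM:MK = 8/9:1/9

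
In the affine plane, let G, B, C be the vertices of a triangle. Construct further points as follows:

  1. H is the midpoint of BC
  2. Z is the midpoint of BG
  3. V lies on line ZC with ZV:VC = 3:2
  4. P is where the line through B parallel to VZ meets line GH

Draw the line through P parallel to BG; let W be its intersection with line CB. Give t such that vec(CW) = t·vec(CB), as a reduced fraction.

Set G = (0, 0), B = (1, 0), C = (0, 1); any affine frame gives the same invariant.
1. H is the midpoint of BC ⇒ H = (1/2, 1/2)
2. Z is the midpoint of BG ⇒ Z = (1/2, 0)
3. V lies on line ZC with ZV:VC = 3:2 ⇒ V = (1/5, 3/5)
4. P is where the line through B parallel to VZ meets line GH ⇒ P = (2/3, 2/3)
through P parallel to BG: direction (-1, 0); meets CB at W = (1/3, 2/3)
W = C + t·(B−C) with t = 1/3

t = 1/3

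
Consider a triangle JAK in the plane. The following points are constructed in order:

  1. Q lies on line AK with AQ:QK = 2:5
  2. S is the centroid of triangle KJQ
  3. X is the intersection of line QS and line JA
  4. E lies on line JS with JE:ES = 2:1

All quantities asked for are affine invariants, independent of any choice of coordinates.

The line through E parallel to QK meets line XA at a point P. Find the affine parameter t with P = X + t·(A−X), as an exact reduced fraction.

Choose coordinates J = (0, 0), A = (1, 0), K = (0, 1).
1. Q lies on line AK with AQ:QK = 2:5 ⇒ Q = (5/7, 2/7)
2. S is the centroid of triangle KJQ ⇒ S = (5/21, 3/7)
3. X is the intersection of line QS and line JA ⇒ X = (5/3, 0)
4. E lies on line JS with JE:ES = 2:1 ⇒ E = (10/63, 2/7)
through E parallel to QK: direction (-5/7, 5/7); meets XA at P = (4/9, 0)
P = X + t·(A−X) with t = 11/6

t = 11/6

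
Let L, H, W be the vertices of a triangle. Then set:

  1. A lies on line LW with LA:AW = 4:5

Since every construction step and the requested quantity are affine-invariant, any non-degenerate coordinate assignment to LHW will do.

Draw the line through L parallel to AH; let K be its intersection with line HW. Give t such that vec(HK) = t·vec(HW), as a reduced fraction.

Choose coordinates L = (0, 0), H = (1, 0), W = (0, 1).
1. A lies on line LW with LA:AW = 4:5 ⇒ A = (0, 4/9)
through L parallel to AH: direction (1, -4/9); meets HW at K = (9/5, -4/5)
K = H + t·(W−H) with t = -4/5

t = -4/5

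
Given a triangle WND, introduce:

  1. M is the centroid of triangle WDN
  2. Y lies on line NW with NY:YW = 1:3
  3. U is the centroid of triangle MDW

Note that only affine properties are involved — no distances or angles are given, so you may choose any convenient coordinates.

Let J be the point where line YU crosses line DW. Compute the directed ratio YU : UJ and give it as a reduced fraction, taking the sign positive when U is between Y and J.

YU:UJ = 23/4

Work in coordinates with W = (0, 0), N = (1, 0), D = (0, 1).
1. M is the centroid of triangle WDN ⇒ M = (1/3, 1/3)
2. Y lies on line NW with NY:YW = 1:3 ⇒ Y = (3/4, 0)
3. U is the centroid of triangle MDW ⇒ U = (1/9, 4/9)
line YU meets DW at J = (0, 12/23)
U = Y + t·(J−Y) with t = 23/27, so YU:UJ = 23/27:4/27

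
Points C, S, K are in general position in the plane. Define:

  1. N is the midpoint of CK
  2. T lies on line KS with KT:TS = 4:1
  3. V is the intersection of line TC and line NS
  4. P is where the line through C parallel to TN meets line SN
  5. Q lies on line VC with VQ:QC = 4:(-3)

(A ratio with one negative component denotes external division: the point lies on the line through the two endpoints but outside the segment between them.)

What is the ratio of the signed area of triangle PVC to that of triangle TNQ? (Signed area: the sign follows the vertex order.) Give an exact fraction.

[PVC]:[TNQ] = 25/21

Assign C = (0, 0), S = (1, 0), K = (0, 1) — the answer is frame-independent, so this choice is without loss of generality.
1. N is the midpoint of CK ⇒ N = (0, 1/2)
2. T lies on line KS with KT:TS = 4:1 ⇒ T = (4/5, 1/5)
3. V is the intersection of line TC and line NS ⇒ V = (2/3, 1/6)
4. P is where the line through C parallel to TN meets line SN ⇒ P = (4, -3/2)
5. Q lies on line VC with VQ:QC = 4:(-3) ⇒ Q = (-2, -1/2)
2·[PVC] = 5/3, 2·[TNQ] = 7/5
[PVC]:[TNQ] = 5/3:7/5 = 25/21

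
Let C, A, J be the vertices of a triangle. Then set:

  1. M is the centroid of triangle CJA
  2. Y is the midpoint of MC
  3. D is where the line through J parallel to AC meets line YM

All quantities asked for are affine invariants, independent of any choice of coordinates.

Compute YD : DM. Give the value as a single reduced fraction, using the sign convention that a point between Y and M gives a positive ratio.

Assign C = (0, 0), A = (1, 0), J = (0, 1) — the answer is frame-independent, so this choice is without loss of generality.
1. M is the centroid of triangle CJA ⇒ M = (1/3, 1/3)
2. Y is the midpoint of MC ⇒ Y = (1/6, 1/6)
3. D is where the line through J parallel to AC meets line YM ⇒ D = (1, 1)
D = Y + t·(M−Y) with t = 5, so YD:DM = t:(1−t) = 5:-4

YD:DM = -5/4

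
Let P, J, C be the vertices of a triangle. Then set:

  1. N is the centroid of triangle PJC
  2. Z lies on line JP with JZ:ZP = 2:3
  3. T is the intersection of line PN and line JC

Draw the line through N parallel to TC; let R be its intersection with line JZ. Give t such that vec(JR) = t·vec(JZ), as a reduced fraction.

t = 5/6

Assign P = (0, 0), J = (1, 0), C = (0, 1) — the answer is frame-independent, so this choice is without loss of generality.
1. N is the centroid of triangle PJC ⇒ N = (1/3, 1/3)
2. Z lies on line JP with JZ:ZP = 2:3 ⇒ Z = (3/5, 0)
3. T is the intersection of line PN and line JC ⇒ T = (1/2, 1/2)
through N parallel to TC: direction (-1/2, 1/2); meets JZ at R = (2/3, 0)
R = J + t·(Z−J) with t = 5/6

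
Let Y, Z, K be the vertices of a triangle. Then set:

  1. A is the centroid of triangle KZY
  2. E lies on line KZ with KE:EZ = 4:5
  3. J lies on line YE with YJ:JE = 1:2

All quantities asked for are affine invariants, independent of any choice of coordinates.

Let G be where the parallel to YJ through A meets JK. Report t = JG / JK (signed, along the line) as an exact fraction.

t = -1/12

Choose coordinates Y = (0, 0), Z = (1, 0), K = (0, 1).
1. A is the centroid of triangle KZY ⇒ A = (1/3, 1/3)
2. E lies on line KZ with KE:EZ = 4:5 ⇒ E = (4/9, 5/9)
3. J lies on line YE with YJ:JE = 1:2 ⇒ J = (4/27, 5/27)
through A parallel to YJ: direction (4/27, 5/27); meets JK at G = (13/81, 19/162)
G = J + t·(K−J) with t = -1/12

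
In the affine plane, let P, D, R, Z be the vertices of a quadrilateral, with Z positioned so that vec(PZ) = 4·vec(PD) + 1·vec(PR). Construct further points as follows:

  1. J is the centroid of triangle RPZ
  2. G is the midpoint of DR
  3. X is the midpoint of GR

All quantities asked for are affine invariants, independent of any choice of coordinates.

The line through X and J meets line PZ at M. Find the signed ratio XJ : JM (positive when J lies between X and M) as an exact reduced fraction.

XJ:JM = 17/16

Choose coordinates P = (0, 0), D = (1, 0), R = (0, 1), Z = (4, 1).
1. J is the centroid of triangle RPZ ⇒ J = (4/3, 2/3)
2. G is the midpoint of DR ⇒ G = (1/2, 1/2)
3. X is the midpoint of GR ⇒ X = (1/4, 3/4)
line XJ meets PZ at M = (40/17, 10/17)
J = X + t·(M−X) with t = 17/33, so XJ:JM = 17/33:16/33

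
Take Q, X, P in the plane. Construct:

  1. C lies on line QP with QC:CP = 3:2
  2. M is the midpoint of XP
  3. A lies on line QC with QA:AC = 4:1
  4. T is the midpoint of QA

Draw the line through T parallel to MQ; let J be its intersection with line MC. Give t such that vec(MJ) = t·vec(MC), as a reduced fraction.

Work in coordinates with Q = (0, 0), X = (1, 0), P = (0, 1).
1. C lies on line QP with QC:CP = 3:2 ⇒ C = (0, 3/5)
2. M is the midpoint of XP ⇒ M = (1/2, 1/2)
3. A lies on line QC with QA:AC = 4:1 ⇒ A = (0, 12/25)
4. T is the midpoint of QA ⇒ T = (0, 6/25)
through T parallel to MQ: direction (-1/2, -1/2); meets MC at J = (3/10, 27/50)
J = M + t·(C−M) with t = 2/5

t = 2/5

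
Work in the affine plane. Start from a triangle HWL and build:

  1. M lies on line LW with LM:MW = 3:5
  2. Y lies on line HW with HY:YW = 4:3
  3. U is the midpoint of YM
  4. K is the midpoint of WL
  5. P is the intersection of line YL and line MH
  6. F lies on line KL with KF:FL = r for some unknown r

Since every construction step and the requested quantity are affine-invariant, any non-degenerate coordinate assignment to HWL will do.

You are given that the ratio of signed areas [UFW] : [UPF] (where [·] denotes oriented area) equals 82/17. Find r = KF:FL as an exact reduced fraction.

Set H = (0, 0), W = (1, 0), L = (0, 1); any affine frame gives the same invariant.
1. M lies on line LW with LM:MW = 3:5 ⇒ M = (3/8, 5/8)
2. Y lies on line HW with HY:YW = 4:3 ⇒ Y = (4/7, 0)
3. U is the midpoint of YM ⇒ U = (53/112, 5/16)
4. K is the midpoint of WL ⇒ K = (1/2, 1/2)
5. P is the intersection of line YL and line MH ⇒ P = (12/41, 20/41)
6. With KF:FL = r, write λ = r/(r+1) so F = K + λ·(L−K); F is affine-linear in λ
Every point depending on F is an affine combination of F and λ-independent points, so each such coordinate is linear in λ; the λ² term in each signed area is a multiple of (L−K)×(L−K) = 0, so 2·[UFW] and 2·[UPF] are each linear in λ. Evaluating at λ=0 and λ=1:
  2·[UFW] = -3/28·λ − 3/28,   2·[UPF] = -3/1148·λ − 177/4592
So [UFW]:[UPF] = (-3/28·λ − 3/28) / (-3/1148·λ − 177/4592). Setting this equal to 82/17:
  -3/28·λ − 3/28 = 82/17·(-3/1148·λ − 177/4592)  ⇒  λ = 5/6
Then r = λ/(1−λ) = (5/6)/(1/6) = 5. Check: with r = 5, F = (1/12, 11/12) and [UFW]:[UPF] = 82/17 as required.

r = 5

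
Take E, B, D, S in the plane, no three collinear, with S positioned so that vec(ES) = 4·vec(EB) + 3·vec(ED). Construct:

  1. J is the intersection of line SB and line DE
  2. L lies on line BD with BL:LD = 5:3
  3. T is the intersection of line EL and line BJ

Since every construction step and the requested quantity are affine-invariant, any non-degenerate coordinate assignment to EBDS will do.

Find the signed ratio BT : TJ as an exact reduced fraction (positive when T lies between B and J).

Assign E = (0, 0), B = (1, 0), D = (0, 1), S = (4, 3) — the answer is frame-independent, so this choice is without loss of generality.
1. J is the intersection of line SB and line DE ⇒ J = (0, -1)
2. L lies on line BD with BL:LD = 5:3 ⇒ L = (3/8, 5/8)
3. T is the intersection of line EL and line BJ ⇒ T = (-3/2, -5/2)
T = B + t·(J−B) with t = 5/2, so BT:TJ = t:(1−t) = 5/2:-3/2

BT:TJ = -5/3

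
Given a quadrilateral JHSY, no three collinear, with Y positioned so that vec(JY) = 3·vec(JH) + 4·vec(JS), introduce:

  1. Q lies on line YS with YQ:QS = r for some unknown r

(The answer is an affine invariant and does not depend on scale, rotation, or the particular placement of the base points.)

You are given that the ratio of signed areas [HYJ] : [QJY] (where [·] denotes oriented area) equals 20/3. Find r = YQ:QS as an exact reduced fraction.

Choose coordinates J = (0, 0), H = (1, 0), S = (0, 1), Y = (3, 4).
1. With YQ:QS = r, write λ = r/(r+1) so Q = Y + λ·(S−Y); Q is affine-linear in λ
Every point depending on Q is an affine combination of Q and λ-independent points, so each such coordinate is linear in λ; the λ² term in each signed area is a multiple of (S−Y)×(S−Y) = 0, so 2·[HYJ] and 2·[QJY] are each linear in λ. Evaluating at λ=0 and λ=1:
  2·[HYJ] = 4,   2·[QJY] = 3·λ
So [HYJ]:[QJY] = (4) / (3·λ). Setting this equal to 20/3:
  4 = 20/3·(3·λ)  ⇒  λ = 1/5
Then r = λ/(1−λ) = (1/5)/(4/5) = 1/4. Check: with r = 1/4, Q = (12/5, 17/5) and [HYJ]:[QJY] = 20/3 as required.

r = 1/4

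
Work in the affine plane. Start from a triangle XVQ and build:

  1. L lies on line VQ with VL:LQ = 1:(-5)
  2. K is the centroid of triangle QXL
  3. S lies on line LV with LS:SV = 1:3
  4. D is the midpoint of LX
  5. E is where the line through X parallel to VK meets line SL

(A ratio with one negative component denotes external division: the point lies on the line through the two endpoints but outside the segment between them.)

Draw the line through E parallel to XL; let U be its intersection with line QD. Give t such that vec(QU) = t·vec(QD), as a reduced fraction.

t = 7/5

Set X = (0, 0), V = (1, 0), Q = (0, 1); any affine frame gives the same invariant.
1. L lies on line VQ with VL:LQ = 1:(-5) ⇒ L = (5/4, -1/4)
2. K is the centroid of triangle QXL ⇒ K = (5/12, 1/4)
3. S lies on line LV with LS:SV = 1:3 ⇒ S = (19/16, -3/16)
4. D is the midpoint of LX ⇒ D = (5/8, -1/8)
5. E is where the line through X parallel to VK meets line SL ⇒ E = (7/4, -3/4)
through E parallel to XL: direction (5/4, -1/4); meets QD at U = (7/8, -23/40)
U = Q + t·(D−Q) with t = 7/5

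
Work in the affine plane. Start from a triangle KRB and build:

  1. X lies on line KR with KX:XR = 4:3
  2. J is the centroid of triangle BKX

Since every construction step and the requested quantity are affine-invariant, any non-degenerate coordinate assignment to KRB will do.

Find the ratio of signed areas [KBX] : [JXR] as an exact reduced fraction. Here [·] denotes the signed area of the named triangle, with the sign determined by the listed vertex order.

[KBX]:[JXR] = -4

Choose coordinates K = (0, 0), R = (1, 0), B = (0, 1).
1. X lies on line KR with KX:XR = 4:3 ⇒ X = (4/7, 0)
2. J is the centroid of triangle BKX ⇒ J = (4/21, 1/3)
2·[KBX] = -4/7, 2·[JXR] = 1/7
[KBX]:[JXR] = -4/7:1/7 = -4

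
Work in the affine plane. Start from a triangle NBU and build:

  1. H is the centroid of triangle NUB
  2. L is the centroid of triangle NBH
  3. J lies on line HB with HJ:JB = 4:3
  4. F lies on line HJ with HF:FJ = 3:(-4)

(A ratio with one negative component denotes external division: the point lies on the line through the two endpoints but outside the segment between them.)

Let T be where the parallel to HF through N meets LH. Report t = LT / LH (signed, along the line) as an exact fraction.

t = -2

Work in coordinates with N = (0, 0), B = (1, 0), U = (0, 1).
1. H is the centroid of triangle NUB ⇒ H = (1/3, 1/3)
2. L is the centroid of triangle NBH ⇒ L = (4/9, 1/9)
3. J lies on line HB with HJ:JB = 4:3 ⇒ J = (5/7, 1/7)
4. F lies on line HJ with HF:FJ = 3:(-4) ⇒ F = (-17/21, 19/21)
through N parallel to HF: direction (-8/7, 4/7); meets LH at T = (2/3, -1/3)
T = L + t·(H−L) with t = -2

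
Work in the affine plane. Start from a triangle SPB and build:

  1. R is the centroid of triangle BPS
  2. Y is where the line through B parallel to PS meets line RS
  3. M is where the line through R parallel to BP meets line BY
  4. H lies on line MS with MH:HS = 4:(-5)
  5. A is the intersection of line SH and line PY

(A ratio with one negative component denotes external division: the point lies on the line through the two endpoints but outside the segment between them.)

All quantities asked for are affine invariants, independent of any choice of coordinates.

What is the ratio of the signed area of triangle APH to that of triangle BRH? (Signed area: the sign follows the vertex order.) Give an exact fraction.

Work in coordinates with S = (0, 0), P = (1, 0), B = (0, 1).
1. R is the centroid of triangle BPS ⇒ R = (1/3, 1/3)
2. Y is where the line through B parallel to PS meets line RS ⇒ Y = (1, 1)
3. M is where the line through R parallel to BP meets line BY ⇒ M = (-1/3, 1)
4. H lies on line MS with MH:HS = 4:(-5) ⇒ H = (-5/3, 5)
5. A is the intersection of line SH and line PY ⇒ A = (1, -3)
2·[APH] = 8, 2·[BRH] = 2/9
[APH]:[BRH] = 8:2/9 = 36

[APH]:[BRH] = 36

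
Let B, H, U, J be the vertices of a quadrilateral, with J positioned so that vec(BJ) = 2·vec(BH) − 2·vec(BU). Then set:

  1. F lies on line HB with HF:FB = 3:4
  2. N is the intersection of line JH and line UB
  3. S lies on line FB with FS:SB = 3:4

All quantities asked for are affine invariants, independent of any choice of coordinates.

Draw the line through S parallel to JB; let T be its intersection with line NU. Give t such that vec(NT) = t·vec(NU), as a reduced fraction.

t = 82/49

Assign B = (0, 0), H = (1, 0), U = (0, 1), J = (2, -2) — the answer is frame-independent, so this choice is without loss of generality.
1. F lies on line HB with HF:FB = 3:4 ⇒ F = (4/7, 0)
2. N is the intersection of line JH and line UB ⇒ N = (0, 2)
3. S lies on line FB with FS:SB = 3:4 ⇒ S = (16/49, 0)
through S parallel to JB: direction (-2, 2); meets NU at T = (0, 16/49)
T = N + t·(U−N) with t = 82/49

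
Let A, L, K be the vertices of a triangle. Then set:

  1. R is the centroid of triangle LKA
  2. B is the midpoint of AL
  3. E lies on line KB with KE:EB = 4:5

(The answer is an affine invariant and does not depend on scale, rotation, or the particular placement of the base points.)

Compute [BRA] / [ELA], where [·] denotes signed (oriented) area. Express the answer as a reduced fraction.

[BRA]:[ELA] = -3/10

Set A = (0, 0), L = (1, 0), K = (0, 1); any affine frame gives the same invariant.
1. R is the centroid of triangle LKA ⇒ R = (1/3, 1/3)
2. B is the midpoint of AL ⇒ B = (1/2, 0)
3. E lies on line KB with KE:EB = 4:5 ⇒ E = (2/9, 5/9)
2·[BRA] = 1/6, 2·[ELA] = -5/9
[BRA]:[ELA] = 1/6:-5/9 = -3/10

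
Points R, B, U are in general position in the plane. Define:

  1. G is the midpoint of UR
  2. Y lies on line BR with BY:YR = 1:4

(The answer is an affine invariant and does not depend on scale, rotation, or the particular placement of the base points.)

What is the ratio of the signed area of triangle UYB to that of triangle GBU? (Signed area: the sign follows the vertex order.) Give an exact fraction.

Assign R = (0, 0), B = (1, 0), U = (0, 1) — the answer is frame-independent, so this choice is without loss of generality.
1. G is the midpoint of UR ⇒ G = (0, 1/2)
2. Y lies on line BR with BY:YR = 1:4 ⇒ Y = (4/5, 0)
2·[UYB] = 1/5, 2·[GBU] = 1/2
[UYB]:[GBU] = 1/5:1/2 = 2/5

[UYB]:[GBU] = 2/5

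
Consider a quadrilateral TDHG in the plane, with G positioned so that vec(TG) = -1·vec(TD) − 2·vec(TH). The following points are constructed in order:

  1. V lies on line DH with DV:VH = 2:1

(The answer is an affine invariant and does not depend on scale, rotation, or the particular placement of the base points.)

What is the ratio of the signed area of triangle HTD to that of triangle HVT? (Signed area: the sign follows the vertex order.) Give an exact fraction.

[HTD]:[HVT] = -3

Work in coordinates with T = (0, 0), D = (1, 0), H = (0, 1), G = (-1, -2).
1. V lies on line DH with DV:VH = 2:1 ⇒ V = (1/3, 2/3)
2·[HTD] = 1, 2·[HVT] = -1/3
[HTD]:[HVT] = 1:-1/3 = -3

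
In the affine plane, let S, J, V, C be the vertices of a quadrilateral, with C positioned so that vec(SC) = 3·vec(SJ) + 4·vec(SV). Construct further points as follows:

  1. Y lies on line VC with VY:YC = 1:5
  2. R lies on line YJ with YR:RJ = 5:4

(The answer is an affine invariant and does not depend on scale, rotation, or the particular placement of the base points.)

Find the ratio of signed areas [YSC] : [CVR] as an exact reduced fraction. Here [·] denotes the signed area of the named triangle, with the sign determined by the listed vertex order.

[YSC]:[CVR] = 3/4

Set S = (0, 0), J = (1, 0), V = (0, 1), C = (3, 4); any affine frame gives the same invariant.
1. Y lies on line VC with VY:YC = 1:5 ⇒ Y = (1/2, 3/2)
2. R lies on line YJ with YR:RJ = 5:4 ⇒ R = (7/9, 2/3)
2·[YSC] = 5/2, 2·[CVR] = 10/3
[YSC]:[CVR] = 5/2:10/3 = 3/4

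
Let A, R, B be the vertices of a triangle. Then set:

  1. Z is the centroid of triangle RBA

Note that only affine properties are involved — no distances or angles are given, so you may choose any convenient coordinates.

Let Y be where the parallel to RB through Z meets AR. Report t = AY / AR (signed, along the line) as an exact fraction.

Choose coordinates A = (0, 0), R = (1, 0), B = (0, 1).
1. Z is the centroid of triangle RBA ⇒ Z = (1/3, 1/3)
through Z parallel to RB: direction (-1, 1); meets AR at Y = (2/3, 0)
Y = A + t·(R−A) with t = 2/3

t = 2/3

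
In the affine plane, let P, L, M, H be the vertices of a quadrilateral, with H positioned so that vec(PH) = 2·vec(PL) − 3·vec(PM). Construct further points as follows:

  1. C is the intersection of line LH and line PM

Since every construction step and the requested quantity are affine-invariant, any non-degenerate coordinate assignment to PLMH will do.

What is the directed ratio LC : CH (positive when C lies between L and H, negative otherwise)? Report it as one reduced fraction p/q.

LC:CH = -1/2

Set P = (0, 0), L = (1, 0), M = (0, 1), H = (2, -3); any affine frame gives the same invariant.
1. C is the intersection of line LH and line PM ⇒ C = (0, 3)
C = L + t·(H−L) with t = -1, so LC:CH = t:(1−t) = -1:2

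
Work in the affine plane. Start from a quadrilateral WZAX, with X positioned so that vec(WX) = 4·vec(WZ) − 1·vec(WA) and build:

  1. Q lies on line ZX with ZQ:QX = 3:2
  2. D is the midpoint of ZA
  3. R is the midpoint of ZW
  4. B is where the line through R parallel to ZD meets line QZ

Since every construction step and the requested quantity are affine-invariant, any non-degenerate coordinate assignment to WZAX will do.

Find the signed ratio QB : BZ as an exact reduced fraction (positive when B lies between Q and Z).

Choose coordinates W = (0, 0), Z = (1, 0), A = (0, 1), X = (4, -1).
1. Q lies on line ZX with ZQ:QX = 3:2 ⇒ Q = (14/5, -3/5)
2. D is the midpoint of ZA ⇒ D = (1/2, 1/2)
3. R is the midpoint of ZW ⇒ R = (1/2, 0)
4. B is where the line through R parallel to ZD meets line QZ ⇒ B = (1/4, 1/4)
B = Q + t·(Z−Q) with t = 17/12, so QB:BZ = t:(1−t) = 17/12:-5/12

QB:BZ = -17/5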